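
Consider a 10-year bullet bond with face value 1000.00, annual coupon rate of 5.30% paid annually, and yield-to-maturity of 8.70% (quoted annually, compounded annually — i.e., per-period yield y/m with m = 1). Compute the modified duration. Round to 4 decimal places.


Answer: Modified duration = 7.0907

Derivation:
Coupon per period c = face * coupon_rate / m = 53.000000
Periods per year m = 1; per-period yield y/m = 0.087000
Number of cashflows N = 10
Cashflows (t years, CF_t, discount factor 1/(1+y/m)^(m*t), PV):
  t = 1.0000: CF_t = 53.000000, DF = 0.919963, PV = 48.758050
  t = 2.0000: CF_t = 53.000000, DF = 0.846332, PV = 44.855611
  t = 3.0000: CF_t = 53.000000, DF = 0.778595, PV = 41.265512
  t = 4.0000: CF_t = 53.000000, DF = 0.716278, PV = 37.962752
  t = 5.0000: CF_t = 53.000000, DF = 0.658950, PV = 34.924335
  t = 6.0000: CF_t = 53.000000, DF = 0.606209, PV = 32.129103
  t = 7.0000: CF_t = 53.000000, DF = 0.557690, PV = 29.557593
  t = 8.0000: CF_t = 53.000000, DF = 0.513055, PV = 27.191898
  t = 9.0000: CF_t = 53.000000, DF = 0.471991, PV = 25.015545
  t = 10.0000: CF_t = 1053.000000, DF = 0.434215, PV = 457.228118
Price P = sum_t PV_t = 778.888518
First compute Macaulay numerator sum_t t * PV_t:
  t * PV_t at t = 1.0000: 48.758050
  t * PV_t at t = 2.0000: 89.711223
  t * PV_t at t = 3.0000: 123.796536
  t * PV_t at t = 4.0000: 151.851010
  t * PV_t at t = 5.0000: 174.621677
  t * PV_t at t = 6.0000: 192.774620
  t * PV_t at t = 7.0000: 206.903149
  t * PV_t at t = 8.0000: 217.535181
  t * PV_t at t = 9.0000: 225.139907
  t * PV_t at t = 10.0000: 4572.281181
Macaulay duration D = 6003.372533 / 778.888518 = 7.707615
Modified duration = D / (1 + y/m) = 7.707615 / (1 + 0.087000) = 7.090722


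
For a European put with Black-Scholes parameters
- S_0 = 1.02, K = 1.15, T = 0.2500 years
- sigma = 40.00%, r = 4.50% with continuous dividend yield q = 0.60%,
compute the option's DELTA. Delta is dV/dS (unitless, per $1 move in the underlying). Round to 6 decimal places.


Answer: Delta = -0.673012

Derivation:
d1 = -0.4510465754; d2 = -0.6510465754
phi(d1) = 0.3603570117; exp(-qT) = 0.9985011244; exp(-rT) = 0.9888130446
N(-d1) = 0.6740220095
Delta = -exp(-qT) * N(-d1) = -0.9985011244 * 0.6740220095 = -0.673012


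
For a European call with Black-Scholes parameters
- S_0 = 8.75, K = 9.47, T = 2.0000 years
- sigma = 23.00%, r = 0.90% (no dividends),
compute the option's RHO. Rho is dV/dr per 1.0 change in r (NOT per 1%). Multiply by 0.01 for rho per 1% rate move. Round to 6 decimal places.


Answer: Rho = 6.752912

Derivation:
d1 = -0.0251336704; d2 = -0.3504027897
phi(d1) = 0.3988162941; exp(-qT) = 1.0000000000; exp(-rT) = 0.9821610324
N(d2) = 0.3630182165
Rho = K*T*exp(-rT)*N(d2) = 9.4700 * 2.0000 * 0.9821610324 * 0.3630182165 = 6.752912


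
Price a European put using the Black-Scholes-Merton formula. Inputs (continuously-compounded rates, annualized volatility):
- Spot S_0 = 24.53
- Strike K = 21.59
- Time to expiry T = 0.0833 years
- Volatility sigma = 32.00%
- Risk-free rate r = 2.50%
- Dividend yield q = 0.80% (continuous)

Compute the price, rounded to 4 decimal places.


d1 = (ln(S/K) + (r - q + 0.5*sigma^2) * T) / (sigma * sqrt(T)) = 1.44381971
d2 = d1 - sigma * sqrt(T) = 1.35146214
exp(-rT) = 0.99791967; exp(-qT) = 0.99933382
P = K * exp(-rT) * N(-d2) - S_0 * exp(-qT) * N(-d1)
N(-d1) = 0.07439485; N(-d2) = 0.08827372
P = 21.5900 * 0.99791967 * 0.08827372 - 24.5300 * 0.99933382 * 0.07439485 = 0.0782

Answer: Price = 0.0782


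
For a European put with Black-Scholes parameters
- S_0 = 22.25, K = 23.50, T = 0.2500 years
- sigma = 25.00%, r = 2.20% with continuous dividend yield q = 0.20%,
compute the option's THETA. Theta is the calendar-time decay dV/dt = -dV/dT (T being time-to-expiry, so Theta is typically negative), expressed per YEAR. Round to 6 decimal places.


d1 = -0.3347673003; d2 = -0.4597673003
phi(d1) = 0.3772024980; exp(-qT) = 0.9995001250; exp(-rT) = 0.9945150973
Theta = -S*exp(-qT)*phi(d1)*sigma/(2*sqrt(T)) + r*K*exp(-rT)*N(-d2) - q*S*exp(-qT)*N(-d1)
N(-d1) = 0.6310996854; N(-d2) = 0.6771583716; sqrt(T) = 0.5000000000
Term 1 = -22.2500 * 0.9995001250 * 0.3772024980 * 0.2500 / (2 * 0.5000000000) = -2.0971400630
Term 2 = 0.0220 * 23.5000 * 0.9945150973 * 0.6771583716 = 0.3481706637
Term 3 = -0.0020 * 22.2500 * 0.9995001250 * 0.6310996854 = -0.0280698975
Theta = -2.0971400630 + (0.3481706637) + (-0.0280698975) = -1.777039

Answer: Theta = -1.777039


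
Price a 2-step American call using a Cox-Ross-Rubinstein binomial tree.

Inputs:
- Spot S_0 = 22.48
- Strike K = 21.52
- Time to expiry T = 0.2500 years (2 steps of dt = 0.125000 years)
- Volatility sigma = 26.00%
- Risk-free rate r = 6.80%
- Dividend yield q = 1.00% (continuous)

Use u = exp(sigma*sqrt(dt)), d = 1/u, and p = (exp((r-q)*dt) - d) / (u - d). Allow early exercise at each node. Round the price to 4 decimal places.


Answer: Price = V(0,0) = 1.9135

Derivation:
dt = T/N = 0.125000
u = exp(sigma*sqrt(dt)) = 1.096281; d = 1/u = 0.912175
p = (exp((r-q)*dt) - d) / (u - d) = 0.516558
Discount per step: exp(-r*dt) = 0.991536
Stock lattice S(k, i) with i counting down-moves:
  k=0: S(0,0) = 22.4800
  k=1: S(1,0) = 24.6444; S(1,1) = 20.5057
  k=2: S(2,0) = 27.0172; S(2,1) = 22.4800; S(2,2) = 18.7048
Terminal payoffs V(N, i) = max(S_T - K, 0):
  V(2,0) = 5.497202; V(2,1) = 0.960000; V(2,2) = 0.000000
Backward induction: V(k, i) = exp(-r*dt) * [p * V(k+1, i) + (1-p) * V(k+1, i+1)]; then take max(V_cont, immediate exercise) for American.
  V(1,0) = exp(-r*dt) * [p*5.497202 + (1-p)*0.960000] = 3.275764; exercise = 3.124405; V(1,0) = max -> 3.275764
  V(1,1) = exp(-r*dt) * [p*0.960000 + (1-p)*0.000000] = 0.491698; exercise = 0.000000; V(1,1) = max -> 0.491698
  V(0,0) = exp(-r*dt) * [p*3.275764 + (1-p)*0.491698] = 1.913494; exercise = 0.960000; V(0,0) = max -> 1.913494


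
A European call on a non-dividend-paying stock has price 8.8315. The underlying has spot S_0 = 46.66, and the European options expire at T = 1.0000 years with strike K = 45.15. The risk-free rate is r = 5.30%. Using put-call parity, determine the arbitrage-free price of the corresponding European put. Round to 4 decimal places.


Answer: Put price = 4.9909

Derivation:
Put-call parity: C - P = S_0 * exp(-qT) - K * exp(-rT).
S_0 * exp(-qT) = 46.6600 * 1.00000000 = 46.66000000
K * exp(-rT) = 45.1500 * 0.94838001 = 42.81935756
P = C - S*exp(-qT) + K*exp(-rT)
P = 8.8315 - 46.66000000 + 42.81935756 = 4.9909


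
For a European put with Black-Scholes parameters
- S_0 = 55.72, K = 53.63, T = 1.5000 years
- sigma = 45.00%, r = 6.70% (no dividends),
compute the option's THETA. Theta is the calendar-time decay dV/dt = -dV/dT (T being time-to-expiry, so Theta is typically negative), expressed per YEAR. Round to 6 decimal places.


d1 = 0.5272853922; d2 = -0.0238498000
phi(d1) = 0.3471655666; exp(-qT) = 1.0000000000; exp(-rT) = 0.9043851124
Theta = -S*exp(-qT)*phi(d1)*sigma/(2*sqrt(T)) + r*K*exp(-rT)*N(-d2) - q*S*exp(-qT)*N(-d1)
N(-d1) = 0.2989977085; N(-d2) = 0.5095137916; sqrt(T) = 1.2247448714
Term 1 = -55.7200 * 1.0000000000 * 0.3471655666 * 0.4500 / (2 * 1.2247448714) = -3.5537317282
Term 2 = 0.0670 * 53.6300 * 0.9043851124 * 0.5095137916 = 1.6557392662
Term 3 = 0 (no dividend yield, q = 0)
Theta = -3.5537317282 + (1.6557392662) + (0.0000000000) = -1.897992

Answer: Theta = -1.897992


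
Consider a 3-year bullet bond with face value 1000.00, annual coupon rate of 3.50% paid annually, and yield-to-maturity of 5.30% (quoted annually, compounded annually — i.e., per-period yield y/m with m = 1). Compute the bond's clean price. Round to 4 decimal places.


Answer: Price = 951.2558

Derivation:
Coupon per period c = face * coupon_rate / m = 35.000000
Periods per year m = 1; per-period yield y/m = 0.053000
Number of cashflows N = 3
Cashflows (t years, CF_t, discount factor 1/(1+y/m)^(m*t), PV):
  t = 1.0000: CF_t = 35.000000, DF = 0.949668, PV = 33.238367
  t = 2.0000: CF_t = 35.000000, DF = 0.901869, PV = 31.565400
  t = 3.0000: CF_t = 1035.000000, DF = 0.856475, PV = 886.452025
Price P = sum_t PV_t = 951.255791


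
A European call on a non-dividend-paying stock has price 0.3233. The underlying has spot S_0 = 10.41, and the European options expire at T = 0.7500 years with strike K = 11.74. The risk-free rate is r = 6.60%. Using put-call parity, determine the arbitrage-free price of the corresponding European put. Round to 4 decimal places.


Put-call parity: C - P = S_0 * exp(-qT) - K * exp(-rT).
S_0 * exp(-qT) = 10.4100 * 1.00000000 = 10.41000000
K * exp(-rT) = 11.7400 * 0.95170516 = 11.17301856
P = C - S*exp(-qT) + K*exp(-rT)
P = 0.3233 - 10.41000000 + 11.17301856 = 1.0863

Answer: Put price = 1.0863


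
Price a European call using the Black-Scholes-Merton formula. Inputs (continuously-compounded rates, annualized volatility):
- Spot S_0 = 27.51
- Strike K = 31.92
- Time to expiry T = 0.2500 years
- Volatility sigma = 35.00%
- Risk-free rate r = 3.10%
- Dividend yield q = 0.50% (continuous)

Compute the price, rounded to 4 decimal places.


d1 = (ln(S/K) + (r - q + 0.5*sigma^2) * T) / (sigma * sqrt(T)) = -0.72497542
d2 = d1 - sigma * sqrt(T) = -0.89997542
exp(-rT) = 0.99227995; exp(-qT) = 0.99875078
C = S_0 * exp(-qT) * N(d1) - K * exp(-rT) * N(d2)
N(d1) = 0.23423356; N(d2) = 0.18406667
C = 27.5100 * 0.99875078 * 0.23423356 - 31.9200 * 0.99227995 * 0.18406667 = 0.6057

Answer: Price = 0.6057


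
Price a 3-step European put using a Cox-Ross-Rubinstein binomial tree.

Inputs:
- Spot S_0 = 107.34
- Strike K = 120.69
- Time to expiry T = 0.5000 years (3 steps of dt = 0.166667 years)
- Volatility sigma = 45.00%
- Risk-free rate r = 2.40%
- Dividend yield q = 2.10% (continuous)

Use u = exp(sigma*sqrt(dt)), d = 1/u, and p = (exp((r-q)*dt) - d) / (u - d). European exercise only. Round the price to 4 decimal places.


dt = T/N = 0.166667
u = exp(sigma*sqrt(dt)) = 1.201669; d = 1/u = 0.832176
p = (exp((r-q)*dt) - d) / (u - d) = 0.455554
Discount per step: exp(-r*dt) = 0.996008
Stock lattice S(k, i) with i counting down-moves:
  k=0: S(0,0) = 107.3400
  k=1: S(1,0) = 128.9872; S(1,1) = 89.3257
  k=2: S(2,0) = 155.0000; S(2,1) = 107.3400; S(2,2) = 74.3347
  k=3: S(3,0) = 186.2587; S(3,1) = 128.9872; S(3,2) = 89.3257; S(3,3) = 61.8595
Terminal payoffs V(N, i) = max(K - S_T, 0):
  V(3,0) = 0.000000; V(3,1) = 0.000000; V(3,2) = 31.364265; V(3,3) = 58.830470
Backward induction: V(k, i) = exp(-r*dt) * [p * V(k+1, i) + (1-p) * V(k+1, i+1)].
  V(2,0) = exp(-r*dt) * [p*0.000000 + (1-p)*0.000000] = 0.000000
  V(2,1) = exp(-r*dt) * [p*0.000000 + (1-p)*31.364265] = 17.007969
  V(2,2) = exp(-r*dt) * [p*31.364265 + (1-p)*58.830470] = 46.133218
  V(1,0) = exp(-r*dt) * [p*0.000000 + (1-p)*17.007969] = 9.222949
  V(1,1) = exp(-r*dt) * [p*17.007969 + (1-p)*46.133218] = 32.733887
  V(0,0) = exp(-r*dt) * [p*9.222949 + (1-p)*32.733887] = 21.935459

Answer: Price = V(0,0) = 21.9355


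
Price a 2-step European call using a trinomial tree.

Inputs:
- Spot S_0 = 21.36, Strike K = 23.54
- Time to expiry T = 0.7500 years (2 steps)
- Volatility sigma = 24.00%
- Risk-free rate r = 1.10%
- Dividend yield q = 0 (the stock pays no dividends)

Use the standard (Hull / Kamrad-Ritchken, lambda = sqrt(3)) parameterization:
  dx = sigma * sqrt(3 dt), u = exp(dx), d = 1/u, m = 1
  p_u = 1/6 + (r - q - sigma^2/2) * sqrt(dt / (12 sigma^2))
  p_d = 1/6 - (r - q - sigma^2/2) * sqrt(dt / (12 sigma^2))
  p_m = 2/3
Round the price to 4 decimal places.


dt = T/N = 0.375000; dx = sigma*sqrt(3*dt) = 0.254558
u = exp(dx) = 1.289892; d = 1/u = 0.775259
p_u = 0.153556, p_m = 0.666667, p_d = 0.179778
Discount per step: exp(-r*dt) = 0.995883
Stock lattice S(k, j) with j the centered position index:
  k=0: S(0,+0) = 21.3600
  k=1: S(1,-1) = 16.5595; S(1,+0) = 21.3600; S(1,+1) = 27.5521
  k=2: S(2,-2) = 12.8379; S(2,-1) = 16.5595; S(2,+0) = 21.3600; S(2,+1) = 27.5521; S(2,+2) = 35.5392
Terminal payoffs V(N, j) = max(S_T - K, 0):
  V(2,-2) = 0.000000; V(2,-1) = 0.000000; V(2,+0) = 0.000000; V(2,+1) = 4.012092; V(2,+2) = 11.999221
Backward induction: V(k, j) = exp(-r*dt) * [p_u * V(k+1, j+1) + p_m * V(k+1, j) + p_d * V(k+1, j-1)]
  V(1,-1) = exp(-r*dt) * [p_u*0.000000 + p_m*0.000000 + p_d*0.000000] = 0.000000
  V(1,+0) = exp(-r*dt) * [p_u*4.012092 + p_m*0.000000 + p_d*0.000000] = 0.613544
  V(1,+1) = exp(-r*dt) * [p_u*11.999221 + p_m*4.012092 + p_d*0.000000] = 4.498681
  V(0,+0) = exp(-r*dt) * [p_u*4.498681 + p_m*0.613544 + p_d*0.000000] = 1.095300

Answer: Price = V(0,0) = 1.0953


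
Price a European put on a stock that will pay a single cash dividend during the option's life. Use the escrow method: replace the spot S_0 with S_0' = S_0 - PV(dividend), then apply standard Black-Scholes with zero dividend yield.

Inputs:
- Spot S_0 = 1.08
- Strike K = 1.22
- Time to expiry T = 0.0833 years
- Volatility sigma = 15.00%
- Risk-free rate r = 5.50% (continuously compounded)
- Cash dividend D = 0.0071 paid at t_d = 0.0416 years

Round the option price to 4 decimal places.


PV(D) = D * exp(-r * t_d) = 0.0071 * 0.99771462 = 0.00708377
S_0' = S_0 - PV(D) = 1.0800 - 0.00708377 = 1.07291623
d1 = (ln(S_0'/K) + (r + sigma^2/2)*T) / (sigma*sqrt(T)) = -2.84001935
d2 = d1 - sigma*sqrt(T) = -2.88331196
exp(-rT) = 0.99542898
N(-d1) = 0.99774446; N(-d2) = 0.99803241
P = K * exp(-rT) * N(-d2) - S_0' * N(-d1) = 1.2200 * 0.99542898 * 0.99803241 - 1.07291623 * 0.99774446 = 0.1415

Answer: Price = 0.1415


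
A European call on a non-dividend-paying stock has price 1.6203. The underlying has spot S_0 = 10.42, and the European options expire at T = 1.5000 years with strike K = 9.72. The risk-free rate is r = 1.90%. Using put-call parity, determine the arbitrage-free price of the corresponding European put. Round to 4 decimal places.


Put-call parity: C - P = S_0 * exp(-qT) - K * exp(-rT).
S_0 * exp(-qT) = 10.4200 * 1.00000000 = 10.42000000
K * exp(-rT) = 9.7200 * 0.97190229 = 9.44689030
P = C - S*exp(-qT) + K*exp(-rT)
P = 1.6203 - 10.42000000 + 9.44689030 = 0.6472

Answer: Put price = 0.6472


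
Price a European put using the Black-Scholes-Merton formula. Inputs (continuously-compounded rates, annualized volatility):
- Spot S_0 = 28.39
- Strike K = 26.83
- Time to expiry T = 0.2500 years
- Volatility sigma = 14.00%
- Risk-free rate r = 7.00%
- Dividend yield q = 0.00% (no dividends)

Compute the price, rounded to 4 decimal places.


d1 = (ln(S/K) + (r - q + 0.5*sigma^2) * T) / (sigma * sqrt(T)) = 1.09237580
d2 = d1 - sigma * sqrt(T) = 1.02237580
exp(-rT) = 0.98265224; exp(-qT) = 1.00000000
P = K * exp(-rT) * N(-d2) - S_0 * exp(-qT) * N(-d1)
N(-d1) = 0.13733398; N(-d2) = 0.15330153
P = 26.8300 * 0.98265224 * 0.15330153 - 28.3900 * 1.00000000 * 0.13733398 = 0.1428

Answer: Price = 0.1428


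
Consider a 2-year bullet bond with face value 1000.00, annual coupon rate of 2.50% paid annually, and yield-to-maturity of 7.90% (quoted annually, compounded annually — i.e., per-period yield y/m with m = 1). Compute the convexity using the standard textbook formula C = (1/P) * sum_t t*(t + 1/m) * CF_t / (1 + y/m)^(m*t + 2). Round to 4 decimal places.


Answer: Convexity = 5.0655

Derivation:
Coupon per period c = face * coupon_rate / m = 25.000000
Periods per year m = 1; per-period yield y/m = 0.079000
Number of cashflows N = 2
Cashflows (t years, CF_t, discount factor 1/(1+y/m)^(m*t), PV):
  t = 1.0000: CF_t = 25.000000, DF = 0.926784, PV = 23.169601
  t = 2.0000: CF_t = 1025.000000, DF = 0.858929, PV = 880.401910
Price P = sum_t PV_t = 903.571511
Convexity numerator sum_t t*(t + 1/m) * CF_t / (1+y/m)^(m*t + 2):
  t = 1.0000: term = 39.802071
  t = 2.0000: term = 4537.214769
Convexity = (1/P) * sum = 4577.016840 / 903.571511 = 5.065473


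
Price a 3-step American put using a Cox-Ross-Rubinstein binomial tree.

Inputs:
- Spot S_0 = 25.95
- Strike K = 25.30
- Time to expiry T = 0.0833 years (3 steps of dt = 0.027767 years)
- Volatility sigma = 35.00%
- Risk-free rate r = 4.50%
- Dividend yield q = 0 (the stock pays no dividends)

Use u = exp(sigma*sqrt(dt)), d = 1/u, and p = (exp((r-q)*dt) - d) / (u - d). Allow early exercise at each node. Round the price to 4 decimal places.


Answer: Price = V(0,0) = 0.7648

Derivation:
dt = T/N = 0.027767
u = exp(sigma*sqrt(dt)) = 1.060056; d = 1/u = 0.943346
p = (exp((r-q)*dt) - d) / (u - d) = 0.496136
Discount per step: exp(-r*dt) = 0.998751
Stock lattice S(k, i) with i counting down-moves:
  k=0: S(0,0) = 25.9500
  k=1: S(1,0) = 27.5085; S(1,1) = 24.4798
  k=2: S(2,0) = 29.1605; S(2,1) = 25.9500; S(2,2) = 23.0930
  k=3: S(3,0) = 30.9118; S(3,1) = 27.5085; S(3,2) = 24.4798; S(3,3) = 21.7847
Terminal payoffs V(N, i) = max(K - S_T, 0):
  V(3,0) = 0.000000; V(3,1) = 0.000000; V(3,2) = 0.820159; V(3,3) = 3.515328
Backward induction: V(k, i) = exp(-r*dt) * [p * V(k+1, i) + (1-p) * V(k+1, i+1)]; then take max(V_cont, immediate exercise) for American.
  V(2,0) = exp(-r*dt) * [p*0.000000 + (1-p)*0.000000] = 0.000000; exercise = 0.000000; V(2,0) = max -> 0.000000
  V(2,1) = exp(-r*dt) * [p*0.000000 + (1-p)*0.820159] = 0.412732; exercise = 0.000000; V(2,1) = max -> 0.412732
  V(2,2) = exp(-r*dt) * [p*0.820159 + (1-p)*3.515328] = 2.175437; exercise = 2.207029; V(2,2) = max -> 2.207029
  V(1,0) = exp(-r*dt) * [p*0.000000 + (1-p)*0.412732] = 0.207701; exercise = 0.000000; V(1,0) = max -> 0.207701
  V(1,1) = exp(-r*dt) * [p*0.412732 + (1-p)*2.207029] = 1.315169; exercise = 0.820159; V(1,1) = max -> 1.315169
  V(0,0) = exp(-r*dt) * [p*0.207701 + (1-p)*1.315169] = 0.764757; exercise = 0.000000; V(0,0) = max -> 0.764757


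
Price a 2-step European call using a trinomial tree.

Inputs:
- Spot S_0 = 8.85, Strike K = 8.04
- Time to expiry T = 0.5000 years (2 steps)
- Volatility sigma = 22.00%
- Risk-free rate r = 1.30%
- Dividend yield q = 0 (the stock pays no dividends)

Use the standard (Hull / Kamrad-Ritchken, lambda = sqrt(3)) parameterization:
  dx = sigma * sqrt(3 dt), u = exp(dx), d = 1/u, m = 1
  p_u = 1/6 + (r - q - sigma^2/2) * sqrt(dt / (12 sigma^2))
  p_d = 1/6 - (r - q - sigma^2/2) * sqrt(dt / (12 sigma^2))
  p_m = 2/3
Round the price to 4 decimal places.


Answer: Price = V(0,0) = 1.0892

Derivation:
dt = T/N = 0.250000; dx = sigma*sqrt(3*dt) = 0.190526
u = exp(dx) = 1.209885; d = 1/u = 0.826525
p_u = 0.159319, p_m = 0.666667, p_d = 0.174015
Discount per step: exp(-r*dt) = 0.996755
Stock lattice S(k, j) with j the centered position index:
  k=0: S(0,+0) = 8.8500
  k=1: S(1,-1) = 7.3147; S(1,+0) = 8.8500; S(1,+1) = 10.7075
  k=2: S(2,-2) = 6.0458; S(2,-1) = 7.3147; S(2,+0) = 8.8500; S(2,+1) = 10.7075; S(2,+2) = 12.9548
Terminal payoffs V(N, j) = max(S_T - K, 0):
  V(2,-2) = 0.000000; V(2,-1) = 0.000000; V(2,+0) = 0.810000; V(2,+1) = 2.667485; V(2,+2) = 4.914829
Backward induction: V(k, j) = exp(-r*dt) * [p_u * V(k+1, j+1) + p_m * V(k+1, j) + p_d * V(k+1, j-1)]
  V(1,-1) = exp(-r*dt) * [p_u*0.810000 + p_m*0.000000 + p_d*0.000000] = 0.128629
  V(1,+0) = exp(-r*dt) * [p_u*2.667485 + p_m*0.810000 + p_d*0.000000] = 0.961849
  V(1,+1) = exp(-r*dt) * [p_u*4.914829 + p_m*2.667485 + p_d*0.810000] = 2.693531
  V(0,+0) = exp(-r*dt) * [p_u*2.693531 + p_m*0.961849 + p_d*0.128629] = 1.089200


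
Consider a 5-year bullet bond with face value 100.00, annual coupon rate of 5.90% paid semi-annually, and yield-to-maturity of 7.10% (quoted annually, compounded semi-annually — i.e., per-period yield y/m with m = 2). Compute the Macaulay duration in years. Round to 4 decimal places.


Coupon per period c = face * coupon_rate / m = 2.950000
Periods per year m = 2; per-period yield y/m = 0.035500
Number of cashflows N = 10
Cashflows (t years, CF_t, discount factor 1/(1+y/m)^(m*t), PV):
  t = 0.5000: CF_t = 2.950000, DF = 0.965717, PV = 2.848865
  t = 1.0000: CF_t = 2.950000, DF = 0.932609, PV = 2.751198
  t = 1.5000: CF_t = 2.950000, DF = 0.900637, PV = 2.656879
  t = 2.0000: CF_t = 2.950000, DF = 0.869760, PV = 2.565793
  t = 2.5000: CF_t = 2.950000, DF = 0.839942, PV = 2.477830
  t = 3.0000: CF_t = 2.950000, DF = 0.811147, PV = 2.392883
  t = 3.5000: CF_t = 2.950000, DF = 0.783338, PV = 2.310848
  t = 4.0000: CF_t = 2.950000, DF = 0.756483, PV = 2.231625
  t = 4.5000: CF_t = 2.950000, DF = 0.730549, PV = 2.155118
  t = 5.0000: CF_t = 102.950000, DF = 0.705503, PV = 72.631551
Price P = sum_t PV_t = 95.022589
Macaulay numerator sum_t t * PV_t:
  t * PV_t at t = 0.5000: 1.424433
  t * PV_t at t = 1.0000: 2.751198
  t * PV_t at t = 1.5000: 3.985318
  t * PV_t at t = 2.0000: 5.131586
  t * PV_t at t = 2.5000: 6.194575
  t * PV_t at t = 3.0000: 7.178648
  t * PV_t at t = 3.5000: 8.087966
  t * PV_t at t = 4.0000: 8.926499
  t * PV_t at t = 4.5000: 9.698032
  t * PV_t at t = 5.0000: 363.157755
Macaulay duration D = (sum_t t * PV_t) / P = 416.536010 / 95.022589 = 4.383547

Answer: Macaulay duration = 4.3835 years


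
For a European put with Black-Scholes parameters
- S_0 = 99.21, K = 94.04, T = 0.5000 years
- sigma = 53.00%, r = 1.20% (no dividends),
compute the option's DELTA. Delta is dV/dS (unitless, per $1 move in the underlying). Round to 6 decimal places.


d1 = 0.3461983914; d2 = -0.0285682027
phi(d1) = 0.3757372450; exp(-qT) = 1.0000000000; exp(-rT) = 0.9940179641
N(-d1) = 0.3645968118
Delta = -exp(-qT) * N(-d1) = -1.0000000000 * 0.3645968118 = -0.364597

Answer: Delta = -0.364597


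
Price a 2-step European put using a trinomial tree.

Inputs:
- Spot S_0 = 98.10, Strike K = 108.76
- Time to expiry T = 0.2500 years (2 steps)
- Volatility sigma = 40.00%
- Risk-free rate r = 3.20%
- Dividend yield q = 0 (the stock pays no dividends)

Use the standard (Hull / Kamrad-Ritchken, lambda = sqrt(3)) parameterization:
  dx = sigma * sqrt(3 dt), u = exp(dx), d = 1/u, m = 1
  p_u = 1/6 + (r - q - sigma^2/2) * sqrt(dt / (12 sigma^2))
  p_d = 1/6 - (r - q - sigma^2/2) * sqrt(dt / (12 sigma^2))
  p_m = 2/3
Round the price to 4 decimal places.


Answer: Price = V(0,0) = 14.3958

Derivation:
dt = T/N = 0.125000; dx = sigma*sqrt(3*dt) = 0.244949
u = exp(dx) = 1.277556; d = 1/u = 0.782744
p_u = 0.154419, p_m = 0.666667, p_d = 0.178914
Discount per step: exp(-r*dt) = 0.996008
Stock lattice S(k, j) with j the centered position index:
  k=0: S(0,+0) = 98.1000
  k=1: S(1,-1) = 76.7872; S(1,+0) = 98.1000; S(1,+1) = 125.3283
  k=2: S(2,-2) = 60.1048; S(2,-1) = 76.7872; S(2,+0) = 98.1000; S(2,+1) = 125.3283; S(2,+2) = 160.1139
Terminal payoffs V(N, j) = max(K - S_T, 0):
  V(2,-2) = 48.655217; V(2,-1) = 31.972767; V(2,+0) = 10.660000; V(2,+1) = 0.000000; V(2,+2) = 0.000000
Backward induction: V(k, j) = exp(-r*dt) * [p_u * V(k+1, j+1) + p_m * V(k+1, j) + p_d * V(k+1, j-1)]
  V(1,-1) = exp(-r*dt) * [p_u*10.660000 + p_m*31.972767 + p_d*48.655217] = 31.539979
  V(1,+0) = exp(-r*dt) * [p_u*0.000000 + p_m*10.660000 + p_d*31.972767] = 12.775840
  V(1,+1) = exp(-r*dt) * [p_u*0.000000 + p_m*0.000000 + p_d*10.660000] = 1.899611
  V(0,+0) = exp(-r*dt) * [p_u*1.899611 + p_m*12.775840 + p_d*31.539979] = 14.395812


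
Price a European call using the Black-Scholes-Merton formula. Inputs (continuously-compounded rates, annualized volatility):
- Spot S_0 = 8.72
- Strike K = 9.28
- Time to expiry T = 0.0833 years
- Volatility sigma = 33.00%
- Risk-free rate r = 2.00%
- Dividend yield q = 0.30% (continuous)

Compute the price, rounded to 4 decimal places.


Answer: Price = 0.1354

Derivation:
d1 = (ln(S/K) + (r - q + 0.5*sigma^2) * T) / (sigma * sqrt(T)) = -0.59101547
d2 = d1 - sigma * sqrt(T) = -0.68625921
exp(-rT) = 0.99833539; exp(-qT) = 0.99975013
C = S_0 * exp(-qT) * N(d1) - K * exp(-rT) * N(d2)
N(d1) = 0.27725503; N(d2) = 0.24627483
C = 8.7200 * 0.99975013 * 0.27725503 - 9.2800 * 0.99833539 * 0.24627483 = 0.1354


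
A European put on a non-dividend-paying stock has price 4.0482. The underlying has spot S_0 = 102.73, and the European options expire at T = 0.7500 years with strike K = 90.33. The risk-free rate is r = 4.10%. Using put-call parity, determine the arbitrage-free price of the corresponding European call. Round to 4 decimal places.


Answer: Call price = 19.1836

Derivation:
Put-call parity: C - P = S_0 * exp(-qT) - K * exp(-rT).
S_0 * exp(-qT) = 102.7300 * 1.00000000 = 102.73000000
K * exp(-rT) = 90.3300 * 0.96971797 = 87.59462443
C = P + S*exp(-qT) - K*exp(-rT)
C = 4.0482 + 102.73000000 - 87.59462443 = 19.1836


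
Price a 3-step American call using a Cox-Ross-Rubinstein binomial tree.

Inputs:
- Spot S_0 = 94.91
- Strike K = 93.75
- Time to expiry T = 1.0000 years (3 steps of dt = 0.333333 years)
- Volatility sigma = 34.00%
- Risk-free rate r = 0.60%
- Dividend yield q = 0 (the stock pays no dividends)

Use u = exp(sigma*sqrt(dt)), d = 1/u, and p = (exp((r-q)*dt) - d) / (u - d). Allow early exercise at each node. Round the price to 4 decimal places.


Answer: Price = V(0,0) = 14.6286

Derivation:
dt = T/N = 0.333333
u = exp(sigma*sqrt(dt)) = 1.216891; d = 1/u = 0.821766
p = (exp((r-q)*dt) - d) / (u - d) = 0.456149
Discount per step: exp(-r*dt) = 0.998002
Stock lattice S(k, i) with i counting down-moves:
  k=0: S(0,0) = 94.9100
  k=1: S(1,0) = 115.4951; S(1,1) = 77.9939
  k=2: S(2,0) = 140.5449; S(2,1) = 94.9100; S(2,2) = 64.0927
  k=3: S(3,0) = 171.0278; S(3,1) = 115.4951; S(3,2) = 77.9939; S(3,3) = 52.6693
Terminal payoffs V(N, i) = max(S_T - K, 0):
  V(3,0) = 77.277840; V(3,1) = 21.745107; V(3,2) = 0.000000; V(3,3) = 0.000000
Backward induction: V(k, i) = exp(-r*dt) * [p * V(k+1, i) + (1-p) * V(k+1, i+1)]; then take max(V_cont, immediate exercise) for American.
  V(2,0) = exp(-r*dt) * [p*77.277840 + (1-p)*21.745107] = 46.982247; exercise = 46.794935; V(2,0) = max -> 46.982247
  V(2,1) = exp(-r*dt) * [p*21.745107 + (1-p)*0.000000] = 9.899190; exercise = 1.160000; V(2,1) = max -> 9.899190
  V(2,2) = exp(-r*dt) * [p*0.000000 + (1-p)*0.000000] = 0.000000; exercise = 0.000000; V(2,2) = max -> 0.000000
  V(1,0) = exp(-r*dt) * [p*46.982247 + (1-p)*9.899190] = 26.761013; exercise = 21.745107; V(1,0) = max -> 26.761013
  V(1,1) = exp(-r*dt) * [p*9.899190 + (1-p)*0.000000] = 4.506483; exercise = 0.000000; V(1,1) = max -> 4.506483
  V(0,0) = exp(-r*dt) * [p*26.761013 + (1-p)*4.506483] = 14.628578; exercise = 1.160000; V(0,0) = max -> 14.628578


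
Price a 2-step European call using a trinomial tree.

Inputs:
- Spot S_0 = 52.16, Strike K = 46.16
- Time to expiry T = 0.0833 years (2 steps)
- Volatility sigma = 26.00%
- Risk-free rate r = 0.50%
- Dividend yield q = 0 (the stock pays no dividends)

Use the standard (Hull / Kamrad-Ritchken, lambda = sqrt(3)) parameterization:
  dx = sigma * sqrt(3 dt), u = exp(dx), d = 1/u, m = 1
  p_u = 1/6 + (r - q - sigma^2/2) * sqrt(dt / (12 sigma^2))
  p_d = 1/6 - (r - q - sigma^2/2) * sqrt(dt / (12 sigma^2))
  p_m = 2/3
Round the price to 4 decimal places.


Answer: Price = V(0,0) = 6.1018

Derivation:
dt = T/N = 0.041650; dx = sigma*sqrt(3*dt) = 0.091905
u = exp(dx) = 1.096261; d = 1/u = 0.912191
p_u = 0.160141, p_m = 0.666667, p_d = 0.173193
Discount per step: exp(-r*dt) = 0.999792
Stock lattice S(k, j) with j the centered position index:
  k=0: S(0,+0) = 52.1600
  k=1: S(1,-1) = 47.5799; S(1,+0) = 52.1600; S(1,+1) = 57.1810
  k=2: S(2,-2) = 43.4020; S(2,-1) = 47.5799; S(2,+0) = 52.1600; S(2,+1) = 57.1810; S(2,+2) = 62.6853
Terminal payoffs V(N, j) = max(S_T - K, 0):
  V(2,-2) = 0.000000; V(2,-1) = 1.419901; V(2,+0) = 6.000000; V(2,+1) = 11.020985; V(2,+2) = 16.525296
Backward induction: V(k, j) = exp(-r*dt) * [p_u * V(k+1, j+1) + p_m * V(k+1, j) + p_d * V(k+1, j-1)]
  V(1,-1) = exp(-r*dt) * [p_u*6.000000 + p_m*1.419901 + p_d*0.000000] = 1.907048
  V(1,+0) = exp(-r*dt) * [p_u*11.020985 + p_m*6.000000 + p_d*1.419901] = 6.009574
  V(1,+1) = exp(-r*dt) * [p_u*16.525296 + p_m*11.020985 + p_d*6.000000] = 11.030556
  V(0,+0) = exp(-r*dt) * [p_u*11.030556 + p_m*6.009574 + p_d*1.907048] = 6.101841


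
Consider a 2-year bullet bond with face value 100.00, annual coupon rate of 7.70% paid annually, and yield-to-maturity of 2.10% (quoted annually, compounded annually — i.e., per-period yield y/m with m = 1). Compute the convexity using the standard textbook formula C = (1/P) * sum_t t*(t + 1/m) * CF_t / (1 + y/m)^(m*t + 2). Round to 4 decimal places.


Answer: Convexity = 5.4947

Derivation:
Coupon per period c = face * coupon_rate / m = 7.700000
Periods per year m = 1; per-period yield y/m = 0.021000
Number of cashflows N = 2
Cashflows (t years, CF_t, discount factor 1/(1+y/m)^(m*t), PV):
  t = 1.0000: CF_t = 7.700000, DF = 0.979432, PV = 7.541626
  t = 2.0000: CF_t = 107.700000, DF = 0.959287, PV = 103.315200
Price P = sum_t PV_t = 110.856825
Convexity numerator sum_t t*(t + 1/m) * CF_t / (1+y/m)^(m*t + 2):
  t = 1.0000: term = 14.469166
  t = 2.0000: term = 594.653508
Convexity = (1/P) * sum = 609.122674 / 110.856825 = 5.494679


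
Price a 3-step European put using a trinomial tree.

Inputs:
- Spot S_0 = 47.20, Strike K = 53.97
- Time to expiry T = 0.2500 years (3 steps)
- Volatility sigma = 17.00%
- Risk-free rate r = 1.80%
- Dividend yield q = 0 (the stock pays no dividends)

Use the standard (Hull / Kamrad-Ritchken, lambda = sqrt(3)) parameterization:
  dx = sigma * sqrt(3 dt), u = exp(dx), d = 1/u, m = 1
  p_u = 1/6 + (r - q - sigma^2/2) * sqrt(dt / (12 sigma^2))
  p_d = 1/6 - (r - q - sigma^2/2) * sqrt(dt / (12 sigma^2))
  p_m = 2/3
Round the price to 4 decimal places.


Answer: Price = V(0,0) = 6.6723

Derivation:
dt = T/N = 0.083333; dx = sigma*sqrt(3*dt) = 0.085000
u = exp(dx) = 1.088717; d = 1/u = 0.918512
p_u = 0.168407, p_m = 0.666667, p_d = 0.164926
Discount per step: exp(-r*dt) = 0.998501
Stock lattice S(k, j) with j the centered position index:
  k=0: S(0,+0) = 47.2000
  k=1: S(1,-1) = 43.3538; S(1,+0) = 47.2000; S(1,+1) = 51.3874
  k=2: S(2,-2) = 39.8210; S(2,-1) = 43.3538; S(2,+0) = 47.2000; S(2,+1) = 51.3874; S(2,+2) = 55.9464
  k=3: S(3,-3) = 36.5761; S(3,-2) = 39.8210; S(3,-1) = 43.3538; S(3,+0) = 47.2000; S(3,+1) = 51.3874; S(3,+2) = 55.9464; S(3,+3) = 60.9098
Terminal payoffs V(N, j) = max(K - S_T, 0):
  V(3,-3) = 17.393941; V(3,-2) = 14.149021; V(3,-1) = 10.616220; V(3,+0) = 6.770000; V(3,+1) = 2.582554; V(3,+2) = 0.000000; V(3,+3) = 0.000000
Backward induction: V(k, j) = exp(-r*dt) * [p_u * V(k+1, j+1) + p_m * V(k+1, j) + p_d * V(k+1, j-1)]
  V(2,-2) = exp(-r*dt) * [p_u*10.616220 + p_m*14.149021 + p_d*17.393941] = 14.068128
  V(2,-1) = exp(-r*dt) * [p_u*6.770000 + p_m*10.616220 + p_d*14.149021] = 10.535328
  V(2,+0) = exp(-r*dt) * [p_u*2.582554 + p_m*6.770000 + p_d*10.616220] = 6.689108
  V(2,+1) = exp(-r*dt) * [p_u*0.000000 + p_m*2.582554 + p_d*6.770000] = 2.834001
  V(2,+2) = exp(-r*dt) * [p_u*0.000000 + p_m*0.000000 + p_d*2.582554] = 0.425293
  V(1,-1) = exp(-r*dt) * [p_u*6.689108 + p_m*10.535328 + p_d*14.068128] = 10.454557
  V(1,+0) = exp(-r*dt) * [p_u*2.834001 + p_m*6.689108 + p_d*10.535328] = 6.664221
  V(1,+1) = exp(-r*dt) * [p_u*0.425293 + p_m*2.834001 + p_d*6.689108] = 3.059574
  V(0,+0) = exp(-r*dt) * [p_u*3.059574 + p_m*6.664221 + p_d*10.454557] = 6.672285


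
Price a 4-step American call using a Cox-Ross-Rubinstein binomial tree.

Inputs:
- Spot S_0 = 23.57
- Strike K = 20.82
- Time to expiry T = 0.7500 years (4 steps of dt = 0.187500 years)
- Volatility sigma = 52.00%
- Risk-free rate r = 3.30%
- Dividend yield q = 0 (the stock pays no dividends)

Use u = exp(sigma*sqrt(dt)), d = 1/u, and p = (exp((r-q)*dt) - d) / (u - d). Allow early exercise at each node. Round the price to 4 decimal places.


dt = T/N = 0.187500
u = exp(sigma*sqrt(dt)) = 1.252531; d = 1/u = 0.798383
p = (exp((r-q)*dt) - d) / (u - d) = 0.457612
Discount per step: exp(-r*dt) = 0.993832
Stock lattice S(k, i) with i counting down-moves:
  k=0: S(0,0) = 23.5700
  k=1: S(1,0) = 29.5222; S(1,1) = 18.8179
  k=2: S(2,0) = 36.9774; S(2,1) = 23.5700; S(2,2) = 15.0239
  k=3: S(3,0) = 46.3154; S(3,1) = 29.5222; S(3,2) = 18.8179; S(3,3) = 11.9948
  k=4: S(4,0) = 58.0115; S(4,1) = 36.9774; S(4,2) = 23.5700; S(4,3) = 15.0239; S(4,4) = 9.5765
Terminal payoffs V(N, i) = max(S_T - K, 0):
  V(4,0) = 37.191492; V(4,1) = 16.157437; V(4,2) = 2.750000; V(4,3) = 0.000000; V(4,4) = 0.000000
Backward induction: V(k, i) = exp(-r*dt) * [p * V(k+1, i) + (1-p) * V(k+1, i+1)]; then take max(V_cont, immediate exercise) for American.
  V(3,0) = exp(-r*dt) * [p*37.191492 + (1-p)*16.157437] = 25.623827; exercise = 25.495401; V(3,0) = max -> 25.623827
  V(3,1) = exp(-r*dt) * [p*16.157437 + (1-p)*2.750000] = 8.830591; exercise = 8.702165; V(3,1) = max -> 8.830591
  V(3,2) = exp(-r*dt) * [p*2.750000 + (1-p)*0.000000] = 1.250669; exercise = 0.000000; V(3,2) = max -> 1.250669
  V(3,3) = exp(-r*dt) * [p*0.000000 + (1-p)*0.000000] = 0.000000; exercise = 0.000000; V(3,3) = max -> 0.000000
  V(2,0) = exp(-r*dt) * [p*25.623827 + (1-p)*8.830591] = 16.413497; exercise = 16.157437; V(2,0) = max -> 16.413497
  V(2,1) = exp(-r*dt) * [p*8.830591 + (1-p)*1.250669] = 4.690219; exercise = 2.750000; V(2,1) = max -> 4.690219
  V(2,2) = exp(-r*dt) * [p*1.250669 + (1-p)*0.000000] = 0.568791; exercise = 0.000000; V(2,2) = max -> 0.568791
  V(1,0) = exp(-r*dt) * [p*16.413497 + (1-p)*4.690219] = 9.992905; exercise = 8.702165; V(1,0) = max -> 9.992905
  V(1,1) = exp(-r*dt) * [p*4.690219 + (1-p)*0.568791] = 2.439662; exercise = 0.000000; V(1,1) = max -> 2.439662
  V(0,0) = exp(-r*dt) * [p*9.992905 + (1-p)*2.439662] = 5.859744; exercise = 2.750000; V(0,0) = max -> 5.859744

Answer: Price = V(0,0) = 5.8597


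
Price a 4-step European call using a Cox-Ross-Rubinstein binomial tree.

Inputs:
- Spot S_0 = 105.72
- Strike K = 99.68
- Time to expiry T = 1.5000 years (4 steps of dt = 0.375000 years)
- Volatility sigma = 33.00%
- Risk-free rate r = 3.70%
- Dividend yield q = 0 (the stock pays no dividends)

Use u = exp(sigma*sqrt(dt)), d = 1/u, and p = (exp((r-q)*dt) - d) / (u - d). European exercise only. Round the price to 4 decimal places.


Answer: Price = V(0,0) = 22.2723

Derivation:
dt = T/N = 0.375000
u = exp(sigma*sqrt(dt)) = 1.223949; d = 1/u = 0.817027
p = (exp((r-q)*dt) - d) / (u - d) = 0.483986
Discount per step: exp(-r*dt) = 0.986221
Stock lattice S(k, i) with i counting down-moves:
  k=0: S(0,0) = 105.7200
  k=1: S(1,0) = 129.3959; S(1,1) = 86.3761
  k=2: S(2,0) = 158.3741; S(2,1) = 105.7200; S(2,2) = 70.5716
  k=3: S(3,0) = 193.8419; S(3,1) = 129.3959; S(3,2) = 86.3761; S(3,3) = 57.6589
  k=4: S(4,0) = 237.2527; S(4,1) = 158.3741; S(4,2) = 105.7200; S(4,3) = 70.5716; S(4,4) = 47.1089
Terminal payoffs V(N, i) = max(S_T - K, 0):
  V(4,0) = 137.572673; V(4,1) = 58.694091; V(4,2) = 6.040000; V(4,3) = 0.000000; V(4,4) = 0.000000
Backward induction: V(k, i) = exp(-r*dt) * [p * V(k+1, i) + (1-p) * V(k+1, i+1)].
  V(3,0) = exp(-r*dt) * [p*137.572673 + (1-p)*58.694091] = 95.535394
  V(3,1) = exp(-r*dt) * [p*58.694091 + (1-p)*6.040000] = 31.089448
  V(3,2) = exp(-r*dt) * [p*6.040000 + (1-p)*0.000000] = 2.882993
  V(3,3) = exp(-r*dt) * [p*0.000000 + (1-p)*0.000000] = 0.000000
  V(2,0) = exp(-r*dt) * [p*95.535394 + (1-p)*31.089448] = 61.422183
  V(2,1) = exp(-r*dt) * [p*31.089448 + (1-p)*2.882993] = 16.306678
  V(2,2) = exp(-r*dt) * [p*2.882993 + (1-p)*0.000000] = 1.376100
  V(1,0) = exp(-r*dt) * [p*61.422183 + (1-p)*16.306678] = 37.616367
  V(1,1) = exp(-r*dt) * [p*16.306678 + (1-p)*1.376100] = 8.483752
  V(0,0) = exp(-r*dt) * [p*37.616367 + (1-p)*8.483752] = 22.272335


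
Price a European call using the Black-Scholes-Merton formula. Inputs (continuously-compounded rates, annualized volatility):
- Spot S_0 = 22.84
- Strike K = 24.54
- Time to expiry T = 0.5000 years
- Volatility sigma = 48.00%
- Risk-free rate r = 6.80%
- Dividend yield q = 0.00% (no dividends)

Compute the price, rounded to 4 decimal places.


Answer: Price = 2.7166

Derivation:
d1 = (ln(S/K) + (r - q + 0.5*sigma^2) * T) / (sigma * sqrt(T)) = 0.05836267
d2 = d1 - sigma * sqrt(T) = -0.28104859
exp(-rT) = 0.96657150; exp(-qT) = 1.00000000
C = S_0 * exp(-qT) * N(d1) - K * exp(-rT) * N(d2)
N(d1) = 0.52327012; N(d2) = 0.38933657
C = 22.8400 * 1.00000000 * 0.52327012 - 24.5400 * 0.96657150 * 0.38933657 = 2.7166


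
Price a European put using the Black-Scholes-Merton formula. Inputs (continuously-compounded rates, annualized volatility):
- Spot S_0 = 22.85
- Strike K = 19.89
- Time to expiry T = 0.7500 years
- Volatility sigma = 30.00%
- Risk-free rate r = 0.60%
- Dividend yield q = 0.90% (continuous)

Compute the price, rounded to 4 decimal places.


d1 = (ln(S/K) + (r - q + 0.5*sigma^2) * T) / (sigma * sqrt(T)) = 0.65523107
d2 = d1 - sigma * sqrt(T) = 0.39542344
exp(-rT) = 0.99551011; exp(-qT) = 0.99327273
P = K * exp(-rT) * N(-d2) - S_0 * exp(-qT) * N(-d1)
N(-d1) = 0.25615950; N(-d2) = 0.34626520
P = 19.8900 * 0.99551011 * 0.34626520 - 22.8500 * 0.99327273 * 0.25615950 = 1.0424

Answer: Price = 1.0424


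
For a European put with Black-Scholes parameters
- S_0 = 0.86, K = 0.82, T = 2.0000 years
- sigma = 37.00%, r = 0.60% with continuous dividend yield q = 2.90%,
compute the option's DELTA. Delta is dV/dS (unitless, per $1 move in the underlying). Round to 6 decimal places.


Answer: Delta = -0.373312

Derivation:
d1 = 0.2647408725; d2 = -0.2585181456
phi(d1) = 0.3852039295; exp(-qT) = 0.9436499474; exp(-rT) = 0.9880717129
N(-d1) = 0.3956045444
Delta = -exp(-qT) * N(-d1) = -0.9436499474 * 0.3956045444 = -0.373312


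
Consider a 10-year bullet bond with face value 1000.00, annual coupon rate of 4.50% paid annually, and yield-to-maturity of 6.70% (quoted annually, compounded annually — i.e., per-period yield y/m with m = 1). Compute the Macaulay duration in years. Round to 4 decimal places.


Coupon per period c = face * coupon_rate / m = 45.000000
Periods per year m = 1; per-period yield y/m = 0.067000
Number of cashflows N = 10
Cashflows (t years, CF_t, discount factor 1/(1+y/m)^(m*t), PV):
  t = 1.0000: CF_t = 45.000000, DF = 0.937207, PV = 42.174321
  t = 2.0000: CF_t = 45.000000, DF = 0.878357, PV = 39.526074
  t = 3.0000: CF_t = 45.000000, DF = 0.823203, PV = 37.044118
  t = 4.0000: CF_t = 45.000000, DF = 0.771511, PV = 34.718011
  t = 5.0000: CF_t = 45.000000, DF = 0.723066, PV = 32.537967
  t = 6.0000: CF_t = 45.000000, DF = 0.677663, PV = 30.494815
  t = 7.0000: CF_t = 45.000000, DF = 0.635110, PV = 28.579957
  t = 8.0000: CF_t = 45.000000, DF = 0.595230, PV = 26.785340
  t = 9.0000: CF_t = 45.000000, DF = 0.557854, PV = 25.103411
  t = 10.0000: CF_t = 1045.000000, DF = 0.522824, PV = 546.351445
Price P = sum_t PV_t = 843.315458
Macaulay numerator sum_t t * PV_t:
  t * PV_t at t = 1.0000: 42.174321
  t * PV_t at t = 2.0000: 79.052147
  t * PV_t at t = 3.0000: 111.132353
  t * PV_t at t = 4.0000: 138.872044
  t * PV_t at t = 5.0000: 162.689836
  t * PV_t at t = 6.0000: 182.968888
  t * PV_t at t = 7.0000: 200.059702
  t * PV_t at t = 8.0000: 214.282717
  t * PV_t at t = 9.0000: 225.930700
  t * PV_t at t = 10.0000: 5463.514452
Macaulay duration D = (sum_t t * PV_t) / P = 6820.677160 / 843.315458 = 8.087931

Answer: Macaulay duration = 8.0879 years


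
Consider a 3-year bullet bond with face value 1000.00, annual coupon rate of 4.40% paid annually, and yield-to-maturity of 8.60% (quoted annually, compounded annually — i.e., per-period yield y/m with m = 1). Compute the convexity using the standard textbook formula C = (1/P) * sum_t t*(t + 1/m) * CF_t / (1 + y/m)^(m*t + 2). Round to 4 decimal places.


Answer: Convexity = 9.5774

Derivation:
Coupon per period c = face * coupon_rate / m = 44.000000
Periods per year m = 1; per-period yield y/m = 0.086000
Number of cashflows N = 3
Cashflows (t years, CF_t, discount factor 1/(1+y/m)^(m*t), PV):
  t = 1.0000: CF_t = 44.000000, DF = 0.920810, PV = 40.515654
  t = 2.0000: CF_t = 44.000000, DF = 0.847892, PV = 37.307232
  t = 3.0000: CF_t = 1044.000000, DF = 0.780747, PV = 815.100244
Price P = sum_t PV_t = 892.923129
Convexity numerator sum_t t*(t + 1/m) * CF_t / (1+y/m)^(m*t + 2):
  t = 1.0000: term = 68.705768
  t = 2.0000: term = 189.794938
  t = 3.0000: term = 8293.400116
Convexity = (1/P) * sum = 8551.900821 / 892.923129 = 9.577421


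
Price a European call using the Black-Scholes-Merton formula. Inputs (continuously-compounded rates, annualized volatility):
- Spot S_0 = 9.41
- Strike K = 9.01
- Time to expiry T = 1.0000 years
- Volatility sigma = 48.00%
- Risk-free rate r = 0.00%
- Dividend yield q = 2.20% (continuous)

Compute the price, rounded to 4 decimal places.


Answer: Price = 1.8268

Derivation:
d1 = (ln(S/K) + (r - q + 0.5*sigma^2) * T) / (sigma * sqrt(T)) = 0.28466225
d2 = d1 - sigma * sqrt(T) = -0.19533775
exp(-rT) = 1.00000000; exp(-qT) = 0.97824024
C = S_0 * exp(-qT) * N(d1) - K * exp(-rT) * N(d2)
N(d1) = 0.61204854; N(d2) = 0.42256427
C = 9.4100 * 0.97824024 * 0.61204854 - 9.0100 * 1.00000000 * 0.42256427 = 1.8268
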